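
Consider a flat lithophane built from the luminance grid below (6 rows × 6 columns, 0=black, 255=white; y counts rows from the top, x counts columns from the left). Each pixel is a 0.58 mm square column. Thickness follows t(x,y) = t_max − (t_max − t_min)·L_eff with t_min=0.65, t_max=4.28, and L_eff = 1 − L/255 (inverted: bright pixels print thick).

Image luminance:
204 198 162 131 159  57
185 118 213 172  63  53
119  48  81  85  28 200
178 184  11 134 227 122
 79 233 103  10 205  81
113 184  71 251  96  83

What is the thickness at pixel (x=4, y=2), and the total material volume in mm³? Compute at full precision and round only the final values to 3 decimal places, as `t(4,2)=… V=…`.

t(4,2)=1.049 V=30.096

span = t_max - t_min = 4.28 - 0.65 = 3.630
L(4,2) = 28, L_eff = 1 - 28/255 = 0.890196 (inverted)
t(4,2) = 4.28 - 3.630·0.890196 = 1.049
Σt over all 6·6 pixels = 89.466
V = pitch²·Σt = 0.58²·89.466 = 30.096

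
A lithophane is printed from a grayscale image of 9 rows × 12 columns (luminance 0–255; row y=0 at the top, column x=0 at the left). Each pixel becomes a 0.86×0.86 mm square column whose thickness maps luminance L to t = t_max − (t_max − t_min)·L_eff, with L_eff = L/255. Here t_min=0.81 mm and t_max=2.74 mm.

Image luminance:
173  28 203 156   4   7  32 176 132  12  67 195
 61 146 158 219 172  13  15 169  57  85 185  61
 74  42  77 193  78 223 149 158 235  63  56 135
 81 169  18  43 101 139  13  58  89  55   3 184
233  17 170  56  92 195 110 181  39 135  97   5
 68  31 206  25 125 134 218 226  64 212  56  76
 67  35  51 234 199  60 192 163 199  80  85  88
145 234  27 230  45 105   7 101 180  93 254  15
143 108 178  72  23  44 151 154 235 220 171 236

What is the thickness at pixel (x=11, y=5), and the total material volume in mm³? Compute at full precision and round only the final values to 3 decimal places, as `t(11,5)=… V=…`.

t(11,5)=2.165 V=149.691

span = t_max - t_min = 2.74 - 0.81 = 1.930
L(11,5) = 76, L_eff = 76/255 = 0.298039
t(11,5) = 2.74 - 1.930·0.298039 = 2.165
Σt over all 9·12 pixels = 1720353/8500 ≈ 202.3944706
V = pitch²·Σt = 0.86²·1720353/8500 = 149.691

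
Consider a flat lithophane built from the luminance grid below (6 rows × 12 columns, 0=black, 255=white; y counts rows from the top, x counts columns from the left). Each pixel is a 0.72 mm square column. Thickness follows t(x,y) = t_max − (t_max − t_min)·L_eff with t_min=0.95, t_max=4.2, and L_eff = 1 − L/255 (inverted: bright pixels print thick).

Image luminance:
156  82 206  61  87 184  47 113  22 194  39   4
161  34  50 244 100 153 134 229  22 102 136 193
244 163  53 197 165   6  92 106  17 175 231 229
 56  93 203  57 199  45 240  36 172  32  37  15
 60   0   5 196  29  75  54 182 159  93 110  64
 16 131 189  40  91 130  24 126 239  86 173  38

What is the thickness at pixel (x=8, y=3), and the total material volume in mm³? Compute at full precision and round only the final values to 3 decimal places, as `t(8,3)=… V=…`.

span = t_max - t_min = 4.2 - 0.95 = 3.250
L(8,3) = 172, L_eff = 1 - 172/255 = 0.325490 (inverted)
t(8,3) = 4.2 - 3.250·0.325490 = 3.142
Σt over all 6·12 pixels = 28801/170 ≈ 169.4176471
V = pitch²·Σt = 0.72²·28801/170 = 87.826

t(8,3)=3.142 V=87.826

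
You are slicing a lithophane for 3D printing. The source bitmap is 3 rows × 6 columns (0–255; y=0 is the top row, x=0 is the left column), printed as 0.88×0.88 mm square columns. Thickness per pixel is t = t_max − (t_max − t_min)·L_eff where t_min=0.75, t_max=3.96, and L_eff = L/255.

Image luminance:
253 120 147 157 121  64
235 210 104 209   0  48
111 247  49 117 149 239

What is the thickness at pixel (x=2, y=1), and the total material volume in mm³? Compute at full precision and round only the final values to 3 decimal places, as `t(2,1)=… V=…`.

t(2,1)=2.651 V=30.049

span = t_max - t_min = 3.96 - 0.75 = 3.210
L(2,1) = 104, L_eff = 104/255 = 0.407843
t(2,1) = 3.96 - 3.210·0.407843 = 2.651
Σt over all 3·6 pixels = 16491/425 ≈ 38.8023529
V = pitch²·Σt = 0.88²·16491/425 = 30.049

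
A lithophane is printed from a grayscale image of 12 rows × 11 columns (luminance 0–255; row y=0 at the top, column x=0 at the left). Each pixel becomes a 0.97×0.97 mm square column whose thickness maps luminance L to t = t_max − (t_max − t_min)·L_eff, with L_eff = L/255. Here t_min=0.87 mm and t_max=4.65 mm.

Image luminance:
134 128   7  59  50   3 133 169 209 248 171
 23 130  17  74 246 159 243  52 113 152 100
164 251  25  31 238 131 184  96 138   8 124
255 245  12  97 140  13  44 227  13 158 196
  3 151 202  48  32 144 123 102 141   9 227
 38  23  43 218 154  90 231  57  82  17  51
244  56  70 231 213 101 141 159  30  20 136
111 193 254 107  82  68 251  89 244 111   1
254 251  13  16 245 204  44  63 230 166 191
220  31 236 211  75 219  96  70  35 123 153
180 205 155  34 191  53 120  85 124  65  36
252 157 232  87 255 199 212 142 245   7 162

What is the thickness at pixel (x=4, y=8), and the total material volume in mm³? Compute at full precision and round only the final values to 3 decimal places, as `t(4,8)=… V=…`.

t(4,8)=1.018 V=342.482

span = t_max - t_min = 4.65 - 0.87 = 3.780
L(4,8) = 245, L_eff = 245/255 = 0.960784
t(4,8) = 4.65 - 3.780·0.960784 = 1.018
Σt over all 12·11 pixels = 773487/2125 ≈ 363.9938824
V = pitch²·Σt = 0.97²·773487/2125 = 342.482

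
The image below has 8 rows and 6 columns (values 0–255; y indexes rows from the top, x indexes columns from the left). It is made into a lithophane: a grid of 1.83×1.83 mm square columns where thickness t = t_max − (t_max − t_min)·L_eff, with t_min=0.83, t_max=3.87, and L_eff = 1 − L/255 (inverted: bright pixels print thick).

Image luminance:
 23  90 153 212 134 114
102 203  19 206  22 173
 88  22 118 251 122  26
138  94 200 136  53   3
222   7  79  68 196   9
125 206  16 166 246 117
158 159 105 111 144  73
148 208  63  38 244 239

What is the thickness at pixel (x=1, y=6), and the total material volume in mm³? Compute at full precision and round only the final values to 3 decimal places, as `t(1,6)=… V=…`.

t(1,6)=2.726 V=366.936

span = t_max - t_min = 3.87 - 0.83 = 3.040
L(1,6) = 159, L_eff = 1 - 159/255 = 0.376471 (inverted)
t(1,6) = 3.87 - 3.040·0.376471 = 2.726
Σt over all 8·6 pixels = 698504/6375 ≈ 109.5692549
V = pitch²·Σt = 1.83²·698504/6375 = 366.936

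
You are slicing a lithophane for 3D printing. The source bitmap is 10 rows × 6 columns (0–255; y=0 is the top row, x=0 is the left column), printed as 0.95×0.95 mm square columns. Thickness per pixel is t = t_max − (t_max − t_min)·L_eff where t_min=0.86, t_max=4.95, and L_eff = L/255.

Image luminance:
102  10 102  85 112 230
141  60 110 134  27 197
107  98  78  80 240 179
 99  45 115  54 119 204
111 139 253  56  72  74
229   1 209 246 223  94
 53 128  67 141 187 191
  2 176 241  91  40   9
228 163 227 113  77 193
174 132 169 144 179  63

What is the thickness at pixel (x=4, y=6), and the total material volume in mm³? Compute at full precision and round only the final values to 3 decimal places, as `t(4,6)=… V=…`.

t(4,6)=1.951 V=157.697

span = t_max - t_min = 4.95 - 0.86 = 4.090
L(4,6) = 187, L_eff = 187/255 = 0.733333
t(4,6) = 4.95 - 4.090·0.733333 = 1.951
Σt over all 10·6 pixels = 1485231/8500 ≈ 174.7330588
V = pitch²·Σt = 0.95²·1485231/8500 = 157.697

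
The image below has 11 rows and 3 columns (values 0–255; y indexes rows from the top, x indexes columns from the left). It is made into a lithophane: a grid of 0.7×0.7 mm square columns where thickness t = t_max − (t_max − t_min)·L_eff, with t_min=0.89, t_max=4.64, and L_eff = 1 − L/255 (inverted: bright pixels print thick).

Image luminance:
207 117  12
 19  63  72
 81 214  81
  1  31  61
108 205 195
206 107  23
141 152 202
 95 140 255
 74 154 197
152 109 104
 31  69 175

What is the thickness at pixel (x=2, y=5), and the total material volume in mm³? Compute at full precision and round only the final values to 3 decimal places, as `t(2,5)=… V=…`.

t(2,5)=1.228 V=42.156

span = t_max - t_min = 4.64 - 0.89 = 3.750
L(2,5) = 23, L_eff = 1 - 23/255 = 0.909804 (inverted)
t(2,5) = 4.64 - 3.750·0.909804 = 1.228
Σt over all 11·3 pixels = 73127/850 ≈ 86.0317647
V = pitch²·Σt = 0.7²·73127/850 = 42.156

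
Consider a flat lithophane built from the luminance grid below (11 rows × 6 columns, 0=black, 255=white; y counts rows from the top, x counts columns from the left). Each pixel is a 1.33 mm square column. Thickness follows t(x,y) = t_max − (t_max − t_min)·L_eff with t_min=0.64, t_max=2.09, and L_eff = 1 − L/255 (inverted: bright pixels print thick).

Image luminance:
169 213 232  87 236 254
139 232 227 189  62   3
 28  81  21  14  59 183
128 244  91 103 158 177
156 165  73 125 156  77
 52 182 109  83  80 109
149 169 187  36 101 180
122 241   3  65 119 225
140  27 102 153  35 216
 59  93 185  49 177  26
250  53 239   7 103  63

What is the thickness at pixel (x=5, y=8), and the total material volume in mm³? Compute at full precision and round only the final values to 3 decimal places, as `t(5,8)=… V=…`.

span = t_max - t_min = 2.09 - 0.64 = 1.450
L(5,8) = 216, L_eff = 1 - 216/255 = 0.152941 (inverted)
t(5,8) = 2.09 - 1.450·0.152941 = 1.868
Σt over all 11·6 pixels = 151761/1700 ≈ 89.2711765
V = pitch²·Σt = 1.33²·151761/1700 = 157.912

t(5,8)=1.868 V=157.912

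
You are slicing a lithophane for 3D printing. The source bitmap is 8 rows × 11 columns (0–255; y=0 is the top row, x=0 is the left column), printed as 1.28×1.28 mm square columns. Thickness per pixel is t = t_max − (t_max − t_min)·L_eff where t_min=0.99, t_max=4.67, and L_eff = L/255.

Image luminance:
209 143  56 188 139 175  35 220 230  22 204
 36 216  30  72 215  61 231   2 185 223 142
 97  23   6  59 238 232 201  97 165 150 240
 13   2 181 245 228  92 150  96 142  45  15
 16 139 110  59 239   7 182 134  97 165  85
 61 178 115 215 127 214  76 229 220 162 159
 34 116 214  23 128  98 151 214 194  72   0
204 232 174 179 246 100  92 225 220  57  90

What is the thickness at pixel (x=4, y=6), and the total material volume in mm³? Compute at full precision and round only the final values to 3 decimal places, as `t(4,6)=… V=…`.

t(4,6)=2.823 V=394.242

span = t_max - t_min = 4.67 - 0.99 = 3.680
L(4,6) = 128, L_eff = 128/255 = 0.501961
t(4,6) = 4.67 - 3.680·0.501961 = 2.823
Σt over all 8·11 pixels = 1533994/6375 ≈ 240.6265098
V = pitch²·Σt = 1.28²·1533994/6375 = 394.242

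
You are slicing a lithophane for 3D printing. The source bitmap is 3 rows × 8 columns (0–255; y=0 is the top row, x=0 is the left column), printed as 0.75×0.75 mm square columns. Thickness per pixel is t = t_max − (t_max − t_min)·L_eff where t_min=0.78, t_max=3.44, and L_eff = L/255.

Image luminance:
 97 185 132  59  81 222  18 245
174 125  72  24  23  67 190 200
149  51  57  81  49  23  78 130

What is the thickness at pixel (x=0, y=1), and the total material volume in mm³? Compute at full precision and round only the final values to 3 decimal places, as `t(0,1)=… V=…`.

span = t_max - t_min = 3.44 - 0.78 = 2.660
L(0,1) = 174, L_eff = 174/255 = 0.682353
t(0,1) = 3.44 - 2.660·0.682353 = 1.625
Σt over all 3·8 pixels = 119314/2125 ≈ 56.1477647
V = pitch²·Σt = 0.75²·119314/2125 = 31.583

t(0,1)=1.625 V=31.583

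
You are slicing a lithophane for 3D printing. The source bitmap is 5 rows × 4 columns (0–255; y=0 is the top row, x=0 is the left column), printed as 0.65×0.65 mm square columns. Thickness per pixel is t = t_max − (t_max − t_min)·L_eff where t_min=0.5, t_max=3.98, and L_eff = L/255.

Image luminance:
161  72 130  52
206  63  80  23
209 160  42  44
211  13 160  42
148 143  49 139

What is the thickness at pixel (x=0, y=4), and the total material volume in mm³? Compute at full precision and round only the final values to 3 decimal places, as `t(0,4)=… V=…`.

span = t_max - t_min = 3.98 - 0.5 = 3.480
L(0,4) = 148, L_eff = 148/255 = 0.580392
t(0,4) = 3.98 - 3.480·0.580392 = 1.960
Σt over all 5·4 pixels = 106887/2125 ≈ 50.2997647
V = pitch²·Σt = 0.65²·106887/2125 = 21.252

t(0,4)=1.960 V=21.252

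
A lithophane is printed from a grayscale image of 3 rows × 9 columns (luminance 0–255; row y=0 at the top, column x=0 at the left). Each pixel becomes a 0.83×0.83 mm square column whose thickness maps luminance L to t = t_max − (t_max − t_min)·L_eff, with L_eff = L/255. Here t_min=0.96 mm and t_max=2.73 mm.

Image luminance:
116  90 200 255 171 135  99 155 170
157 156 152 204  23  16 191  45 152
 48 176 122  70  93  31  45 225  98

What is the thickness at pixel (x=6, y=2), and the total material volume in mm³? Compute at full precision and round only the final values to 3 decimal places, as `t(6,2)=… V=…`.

t(6,2)=2.418 V=34.545

span = t_max - t_min = 2.73 - 0.96 = 1.770
L(6,2) = 45, L_eff = 45/255 = 0.176471
t(6,2) = 2.73 - 1.770·0.176471 = 2.418
Σt over all 3·9 pixels = 42623/850 ≈ 50.1447059
V = pitch²·Σt = 0.83²·42623/850 = 34.545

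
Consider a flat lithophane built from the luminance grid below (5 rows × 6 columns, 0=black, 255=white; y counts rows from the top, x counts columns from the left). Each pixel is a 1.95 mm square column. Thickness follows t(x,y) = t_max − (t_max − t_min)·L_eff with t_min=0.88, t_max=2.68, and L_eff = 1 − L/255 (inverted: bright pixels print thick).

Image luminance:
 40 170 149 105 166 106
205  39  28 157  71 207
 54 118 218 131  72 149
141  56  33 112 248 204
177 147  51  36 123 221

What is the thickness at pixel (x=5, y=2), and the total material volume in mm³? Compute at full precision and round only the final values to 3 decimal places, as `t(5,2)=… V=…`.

span = t_max - t_min = 2.68 - 0.88 = 1.800
L(5,2) = 149, L_eff = 1 - 149/255 = 0.415686 (inverted)
t(5,2) = 2.68 - 1.800·0.415686 = 1.932
Σt over all 5·6 pixels = 22422/425 ≈ 52.7576471
V = pitch²·Σt = 1.95²·22422/425 = 200.611

t(5,2)=1.932 V=200.611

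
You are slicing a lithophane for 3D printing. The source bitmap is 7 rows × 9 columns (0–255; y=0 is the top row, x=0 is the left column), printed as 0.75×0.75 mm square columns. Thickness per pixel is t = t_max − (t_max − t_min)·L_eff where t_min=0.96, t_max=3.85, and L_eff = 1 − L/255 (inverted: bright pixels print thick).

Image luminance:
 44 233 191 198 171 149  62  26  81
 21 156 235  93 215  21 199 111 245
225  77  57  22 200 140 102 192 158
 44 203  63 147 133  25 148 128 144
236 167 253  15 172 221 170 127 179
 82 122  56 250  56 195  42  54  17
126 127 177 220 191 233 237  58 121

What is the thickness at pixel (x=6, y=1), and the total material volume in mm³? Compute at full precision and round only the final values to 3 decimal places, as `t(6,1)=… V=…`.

t(6,1)=3.215 V=88.609

span = t_max - t_min = 3.85 - 0.96 = 2.890
L(6,1) = 199, L_eff = 1 - 199/255 = 0.219608 (inverted)
t(6,1) = 3.85 - 2.890·0.219608 = 3.215
Σt over all 7·9 pixels = 236291/1500 ≈ 157.5273333
V = pitch²·Σt = 0.75²·236291/1500 = 88.609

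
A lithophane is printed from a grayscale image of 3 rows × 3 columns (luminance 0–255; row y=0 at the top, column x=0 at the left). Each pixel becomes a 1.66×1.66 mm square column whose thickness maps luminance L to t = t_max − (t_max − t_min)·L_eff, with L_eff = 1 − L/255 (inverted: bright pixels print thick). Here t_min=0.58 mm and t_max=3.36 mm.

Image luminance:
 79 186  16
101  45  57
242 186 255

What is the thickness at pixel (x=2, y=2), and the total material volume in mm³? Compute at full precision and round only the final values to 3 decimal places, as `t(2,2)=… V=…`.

span = t_max - t_min = 3.36 - 0.58 = 2.780
L(2,2) = 255, L_eff = 1 - 255/255 = 0.000000 (inverted)
t(2,2) = 3.36 - 2.780·0.000000 = 3.360
Σt over all 3·3 pixels = 38128/2125 ≈ 17.9425882
V = pitch²·Σt = 1.66²·38128/2125 = 49.443

t(2,2)=3.360 V=49.443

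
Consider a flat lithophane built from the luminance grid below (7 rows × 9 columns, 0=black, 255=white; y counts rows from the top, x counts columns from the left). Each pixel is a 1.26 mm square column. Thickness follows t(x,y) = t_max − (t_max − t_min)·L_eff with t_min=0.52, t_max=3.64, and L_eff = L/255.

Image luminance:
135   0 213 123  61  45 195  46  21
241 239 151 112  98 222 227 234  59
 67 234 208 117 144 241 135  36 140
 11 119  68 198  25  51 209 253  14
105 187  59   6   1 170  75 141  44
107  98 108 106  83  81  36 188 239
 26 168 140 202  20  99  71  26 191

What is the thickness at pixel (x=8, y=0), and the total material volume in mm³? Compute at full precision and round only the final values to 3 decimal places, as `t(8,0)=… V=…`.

span = t_max - t_min = 3.64 - 0.52 = 3.120
L(8,0) = 21, L_eff = 21/255 = 0.082353
t(8,0) = 3.64 - 3.120·0.082353 = 3.383
Σt over all 7·9 pixels = 293111/2125 ≈ 137.9345882
V = pitch²·Σt = 1.26²·293111/2125 = 218.985

t(8,0)=3.383 V=218.985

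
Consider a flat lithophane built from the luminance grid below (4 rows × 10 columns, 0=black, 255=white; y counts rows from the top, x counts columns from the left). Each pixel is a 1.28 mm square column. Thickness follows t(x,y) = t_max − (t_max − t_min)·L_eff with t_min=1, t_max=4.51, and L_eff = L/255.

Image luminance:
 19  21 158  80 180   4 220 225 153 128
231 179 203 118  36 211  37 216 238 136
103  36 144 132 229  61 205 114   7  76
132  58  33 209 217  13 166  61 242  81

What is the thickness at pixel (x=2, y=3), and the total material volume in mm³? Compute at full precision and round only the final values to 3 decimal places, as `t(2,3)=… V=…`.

span = t_max - t_min = 4.51 - 1 = 3.510
L(2,3) = 33, L_eff = 33/255 = 0.129412
t(2,3) = 4.51 - 3.510·0.129412 = 4.056
Σt over all 4·10 pixels = 233824/2125 ≈ 110.0348235
V = pitch²·Σt = 1.28²·233824/2125 = 180.281

t(2,3)=4.056 V=180.281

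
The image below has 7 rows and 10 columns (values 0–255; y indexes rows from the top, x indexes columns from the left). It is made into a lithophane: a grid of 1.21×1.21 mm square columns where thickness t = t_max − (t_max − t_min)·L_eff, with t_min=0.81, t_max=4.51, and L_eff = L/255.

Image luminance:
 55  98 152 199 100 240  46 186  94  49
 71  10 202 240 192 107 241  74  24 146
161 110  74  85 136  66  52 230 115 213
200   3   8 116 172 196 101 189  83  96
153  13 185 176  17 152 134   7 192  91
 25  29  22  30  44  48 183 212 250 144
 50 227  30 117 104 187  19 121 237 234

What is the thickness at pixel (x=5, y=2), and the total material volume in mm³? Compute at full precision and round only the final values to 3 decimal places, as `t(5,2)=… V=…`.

span = t_max - t_min = 4.51 - 0.81 = 3.700
L(5,2) = 66, L_eff = 66/255 = 0.258824
t(5,2) = 4.51 - 3.700·0.258824 = 3.552
Σt over all 7·10 pixels = 49553/255 ≈ 194.3254902
V = pitch²·Σt = 1.21²·49553/255 = 284.512

t(5,2)=3.552 V=284.512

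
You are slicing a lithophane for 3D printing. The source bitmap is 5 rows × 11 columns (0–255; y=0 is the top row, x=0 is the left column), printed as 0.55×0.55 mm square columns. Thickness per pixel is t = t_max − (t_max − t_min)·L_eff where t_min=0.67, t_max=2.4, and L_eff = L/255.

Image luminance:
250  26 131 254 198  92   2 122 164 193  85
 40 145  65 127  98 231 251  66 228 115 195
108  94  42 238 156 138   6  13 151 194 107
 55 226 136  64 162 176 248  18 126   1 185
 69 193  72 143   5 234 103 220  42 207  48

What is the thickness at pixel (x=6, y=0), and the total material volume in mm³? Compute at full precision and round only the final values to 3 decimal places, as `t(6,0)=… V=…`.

t(6,0)=2.386 V=25.445

span = t_max - t_min = 2.4 - 0.67 = 1.730
L(6,0) = 2, L_eff = 2/255 = 0.007843
t(6,0) = 2.4 - 1.730·0.007843 = 2.386
Σt over all 5·11 pixels = 1072483/12750 ≈ 84.1163137
V = pitch²·Σt = 0.55²·1072483/12750 = 25.445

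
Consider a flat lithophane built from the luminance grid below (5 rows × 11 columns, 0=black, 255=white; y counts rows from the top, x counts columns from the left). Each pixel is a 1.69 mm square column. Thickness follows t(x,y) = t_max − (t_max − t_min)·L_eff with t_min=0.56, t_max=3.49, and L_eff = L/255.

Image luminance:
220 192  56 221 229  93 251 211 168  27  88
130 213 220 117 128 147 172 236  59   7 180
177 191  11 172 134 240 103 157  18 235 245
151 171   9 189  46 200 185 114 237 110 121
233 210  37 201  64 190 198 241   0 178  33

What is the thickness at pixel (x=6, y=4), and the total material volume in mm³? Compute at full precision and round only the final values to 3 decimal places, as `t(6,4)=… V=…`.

span = t_max - t_min = 3.49 - 0.56 = 2.930
L(6,4) = 198, L_eff = 198/255 = 0.776471
t(6,4) = 3.49 - 2.930·0.776471 = 1.215
Σt over all 5·11 pixels = 834029/8500 ≈ 98.1210588
V = pitch²·Σt = 1.69²·834029/8500 = 280.244

t(6,4)=1.215 V=280.244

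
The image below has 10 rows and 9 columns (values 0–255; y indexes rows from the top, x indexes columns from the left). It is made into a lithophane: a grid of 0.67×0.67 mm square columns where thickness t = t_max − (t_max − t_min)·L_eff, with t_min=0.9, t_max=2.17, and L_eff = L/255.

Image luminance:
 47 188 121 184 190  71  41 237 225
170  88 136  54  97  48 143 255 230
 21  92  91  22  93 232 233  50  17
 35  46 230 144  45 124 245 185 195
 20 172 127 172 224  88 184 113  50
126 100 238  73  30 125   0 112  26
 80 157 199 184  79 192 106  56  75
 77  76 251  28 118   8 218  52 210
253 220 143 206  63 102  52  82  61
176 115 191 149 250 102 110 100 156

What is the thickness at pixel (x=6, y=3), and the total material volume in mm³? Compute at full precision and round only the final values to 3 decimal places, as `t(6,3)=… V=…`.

t(6,3)=0.950 V=62.402

span = t_max - t_min = 2.17 - 0.9 = 1.270
L(6,3) = 245, L_eff = 245/255 = 0.960784
t(6,3) = 2.17 - 1.270·0.960784 = 0.950
Σt over all 10·9 pixels = 886199/6375 ≈ 139.0116078
V = pitch²·Σt = 0.67²·886199/6375 = 62.402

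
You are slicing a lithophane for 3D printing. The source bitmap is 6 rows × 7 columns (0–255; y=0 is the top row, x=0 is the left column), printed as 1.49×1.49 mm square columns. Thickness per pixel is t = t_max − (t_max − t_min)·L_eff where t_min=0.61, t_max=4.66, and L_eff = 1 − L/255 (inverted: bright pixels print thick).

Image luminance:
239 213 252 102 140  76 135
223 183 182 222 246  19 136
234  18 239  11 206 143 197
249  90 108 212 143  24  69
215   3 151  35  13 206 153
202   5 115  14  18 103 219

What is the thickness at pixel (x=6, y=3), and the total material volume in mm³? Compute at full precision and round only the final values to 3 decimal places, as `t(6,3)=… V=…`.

t(6,3)=1.706 V=260.085

span = t_max - t_min = 4.66 - 0.61 = 4.050
L(6,3) = 69, L_eff = 1 - 69/255 = 0.729412 (inverted)
t(6,3) = 4.66 - 4.050·0.729412 = 1.706
Σt over all 6·7 pixels = 117.15
V = pitch²·Σt = 1.49²·117.15 = 260.085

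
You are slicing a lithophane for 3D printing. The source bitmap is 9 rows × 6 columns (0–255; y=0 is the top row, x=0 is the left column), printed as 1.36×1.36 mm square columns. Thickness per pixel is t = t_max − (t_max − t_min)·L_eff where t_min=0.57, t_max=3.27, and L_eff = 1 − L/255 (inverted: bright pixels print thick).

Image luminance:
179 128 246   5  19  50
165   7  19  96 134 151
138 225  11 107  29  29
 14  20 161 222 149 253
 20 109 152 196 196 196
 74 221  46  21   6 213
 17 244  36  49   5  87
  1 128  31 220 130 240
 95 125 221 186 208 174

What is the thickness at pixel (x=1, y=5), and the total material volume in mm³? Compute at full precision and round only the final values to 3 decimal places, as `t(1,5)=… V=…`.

t(1,5)=2.910 V=178.430

span = t_max - t_min = 3.27 - 0.57 = 2.700
L(1,5) = 221, L_eff = 1 - 221/255 = 0.133333 (inverted)
t(1,5) = 3.27 - 2.700·0.133333 = 2.910
Σt over all 9·6 pixels = 81999/850 ≈ 96.4694118
V = pitch²·Σt = 1.36²·81999/850 = 178.430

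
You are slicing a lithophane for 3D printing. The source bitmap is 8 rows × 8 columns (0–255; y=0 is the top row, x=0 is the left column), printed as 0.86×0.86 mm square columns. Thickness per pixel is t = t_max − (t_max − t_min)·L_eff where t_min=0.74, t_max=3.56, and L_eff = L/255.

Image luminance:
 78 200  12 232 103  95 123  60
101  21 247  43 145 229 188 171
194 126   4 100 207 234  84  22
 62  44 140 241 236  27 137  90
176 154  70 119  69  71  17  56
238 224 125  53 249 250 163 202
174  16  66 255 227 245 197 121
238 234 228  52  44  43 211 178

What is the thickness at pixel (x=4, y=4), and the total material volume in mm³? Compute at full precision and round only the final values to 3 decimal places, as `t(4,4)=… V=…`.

t(4,4)=2.797 V=96.853

span = t_max - t_min = 3.56 - 0.74 = 2.820
L(4,4) = 69, L_eff = 69/255 = 0.270588
t(4,4) = 3.56 - 2.820·0.270588 = 2.797
Σt over all 8·8 pixels = 556553/4250 ≈ 130.9536471
V = pitch²·Σt = 0.86²·556553/4250 = 96.853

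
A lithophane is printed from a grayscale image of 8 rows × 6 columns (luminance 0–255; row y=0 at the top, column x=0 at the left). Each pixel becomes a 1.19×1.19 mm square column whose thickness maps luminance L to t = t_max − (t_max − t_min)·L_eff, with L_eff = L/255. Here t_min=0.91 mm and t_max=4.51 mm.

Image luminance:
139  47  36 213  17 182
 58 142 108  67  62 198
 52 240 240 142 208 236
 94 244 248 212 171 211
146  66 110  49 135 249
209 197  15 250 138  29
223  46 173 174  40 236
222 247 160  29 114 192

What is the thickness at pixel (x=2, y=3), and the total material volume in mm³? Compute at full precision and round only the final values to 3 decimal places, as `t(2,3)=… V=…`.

span = t_max - t_min = 4.51 - 0.91 = 3.600
L(2,3) = 248, L_eff = 248/255 = 0.972549
t(2,3) = 4.51 - 3.600·0.972549 = 1.009
Σt over all 8·6 pixels = 49908/425 ≈ 117.4305882
V = pitch²·Σt = 1.19²·49908/425 = 166.293

t(2,3)=1.009 V=166.293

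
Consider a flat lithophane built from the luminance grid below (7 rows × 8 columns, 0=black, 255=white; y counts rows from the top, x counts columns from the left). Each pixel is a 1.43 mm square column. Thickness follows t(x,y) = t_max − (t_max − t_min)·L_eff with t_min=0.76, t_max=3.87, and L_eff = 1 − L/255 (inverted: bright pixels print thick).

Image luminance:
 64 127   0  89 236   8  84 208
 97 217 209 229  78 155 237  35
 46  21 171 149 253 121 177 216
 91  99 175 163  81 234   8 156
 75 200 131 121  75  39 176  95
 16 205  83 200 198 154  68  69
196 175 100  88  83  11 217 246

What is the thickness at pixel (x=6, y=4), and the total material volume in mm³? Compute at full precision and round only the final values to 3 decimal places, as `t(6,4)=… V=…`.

t(6,4)=2.907 V=267.969

span = t_max - t_min = 3.87 - 0.76 = 3.110
L(6,4) = 176, L_eff = 1 - 176/255 = 0.309804 (inverted)
t(6,4) = 3.87 - 3.110·0.309804 = 2.907
Σt over all 7·8 pixels = 668317/5100 ≈ 131.0425490
V = pitch²·Σt = 1.43²·668317/5100 = 267.969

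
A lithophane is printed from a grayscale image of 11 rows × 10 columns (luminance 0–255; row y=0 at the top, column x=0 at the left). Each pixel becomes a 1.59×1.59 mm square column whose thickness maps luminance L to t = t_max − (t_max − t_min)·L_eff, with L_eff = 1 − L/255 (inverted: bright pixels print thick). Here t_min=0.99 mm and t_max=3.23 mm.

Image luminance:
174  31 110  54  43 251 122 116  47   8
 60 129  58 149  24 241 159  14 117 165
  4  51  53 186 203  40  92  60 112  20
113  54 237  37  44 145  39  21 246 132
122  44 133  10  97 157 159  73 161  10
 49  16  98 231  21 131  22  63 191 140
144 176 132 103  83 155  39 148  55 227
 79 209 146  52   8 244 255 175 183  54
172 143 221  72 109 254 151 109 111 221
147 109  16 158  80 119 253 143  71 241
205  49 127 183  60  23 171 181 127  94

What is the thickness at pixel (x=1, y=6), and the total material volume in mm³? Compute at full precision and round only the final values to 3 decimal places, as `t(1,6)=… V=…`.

t(1,6)=2.536 V=556.814

span = t_max - t_min = 3.23 - 0.99 = 2.240
L(1,6) = 176, L_eff = 1 - 176/255 = 0.309804 (inverted)
t(1,6) = 3.23 - 2.240·0.309804 = 2.536
Σt over all 11·10 pixels = 2808187/12750 ≈ 220.2499608
V = pitch²·Σt = 1.59²·2808187/12750 = 556.814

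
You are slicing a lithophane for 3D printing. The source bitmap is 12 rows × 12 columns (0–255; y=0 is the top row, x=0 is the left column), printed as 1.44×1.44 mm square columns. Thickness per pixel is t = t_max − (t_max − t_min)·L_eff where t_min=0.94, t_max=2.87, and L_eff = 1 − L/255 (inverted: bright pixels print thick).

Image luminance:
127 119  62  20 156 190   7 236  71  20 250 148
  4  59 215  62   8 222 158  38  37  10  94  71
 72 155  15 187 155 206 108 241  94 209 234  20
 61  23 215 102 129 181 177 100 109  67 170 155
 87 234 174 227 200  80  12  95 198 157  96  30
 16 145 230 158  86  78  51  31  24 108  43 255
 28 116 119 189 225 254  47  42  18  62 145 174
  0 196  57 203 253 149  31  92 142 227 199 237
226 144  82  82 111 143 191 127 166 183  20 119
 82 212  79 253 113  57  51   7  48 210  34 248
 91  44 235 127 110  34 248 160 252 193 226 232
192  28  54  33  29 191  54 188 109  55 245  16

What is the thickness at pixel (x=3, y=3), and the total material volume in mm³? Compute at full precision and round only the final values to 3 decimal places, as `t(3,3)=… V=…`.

span = t_max - t_min = 2.87 - 0.94 = 1.930
L(3,3) = 102, L_eff = 1 - 102/255 = 0.600000 (inverted)
t(3,3) = 2.87 - 1.930·0.600000 = 1.712
Σt over all 12·12 pixels = 6872219/25500 ≈ 269.4987843
V = pitch²·Σt = 1.44²·6872219/25500 = 558.833

t(3,3)=1.712 V=558.833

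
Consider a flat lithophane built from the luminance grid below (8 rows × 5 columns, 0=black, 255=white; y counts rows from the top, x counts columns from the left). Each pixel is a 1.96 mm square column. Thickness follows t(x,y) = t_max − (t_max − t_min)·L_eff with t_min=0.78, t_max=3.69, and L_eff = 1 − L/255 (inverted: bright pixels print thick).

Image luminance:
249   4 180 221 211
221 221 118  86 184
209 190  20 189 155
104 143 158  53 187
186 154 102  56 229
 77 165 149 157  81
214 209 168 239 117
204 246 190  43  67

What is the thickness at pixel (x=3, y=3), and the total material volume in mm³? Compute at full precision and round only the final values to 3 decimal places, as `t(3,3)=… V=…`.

span = t_max - t_min = 3.69 - 0.78 = 2.910
L(3,3) = 53, L_eff = 1 - 53/255 = 0.792157 (inverted)
t(3,3) = 3.69 - 2.910·0.792157 = 1.385
Σt over all 8·5 pixels = 215583/2125 ≈ 101.4508235
V = pitch²·Σt = 1.96²·215583/2125 = 389.733

t(3,3)=1.385 V=389.733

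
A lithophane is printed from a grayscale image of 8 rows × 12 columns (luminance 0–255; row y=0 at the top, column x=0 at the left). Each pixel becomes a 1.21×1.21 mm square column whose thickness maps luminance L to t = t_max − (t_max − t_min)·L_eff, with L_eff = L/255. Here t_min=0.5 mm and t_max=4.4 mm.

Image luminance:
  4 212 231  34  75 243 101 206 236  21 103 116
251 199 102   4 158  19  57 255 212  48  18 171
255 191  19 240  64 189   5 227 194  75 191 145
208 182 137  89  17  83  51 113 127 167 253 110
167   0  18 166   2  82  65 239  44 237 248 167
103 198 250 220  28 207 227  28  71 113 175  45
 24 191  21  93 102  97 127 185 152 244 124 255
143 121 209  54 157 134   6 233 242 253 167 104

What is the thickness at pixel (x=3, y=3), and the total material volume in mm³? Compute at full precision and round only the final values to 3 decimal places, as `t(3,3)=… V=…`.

t(3,3)=3.039 V=328.547

span = t_max - t_min = 4.4 - 0.5 = 3.900
L(3,3) = 89, L_eff = 89/255 = 0.349020
t(3,3) = 4.4 - 3.900·0.349020 = 3.039
Σt over all 8·12 pixels = 95371/425 ≈ 224.4023529
V = pitch²·Σt = 1.21²·95371/425 = 328.547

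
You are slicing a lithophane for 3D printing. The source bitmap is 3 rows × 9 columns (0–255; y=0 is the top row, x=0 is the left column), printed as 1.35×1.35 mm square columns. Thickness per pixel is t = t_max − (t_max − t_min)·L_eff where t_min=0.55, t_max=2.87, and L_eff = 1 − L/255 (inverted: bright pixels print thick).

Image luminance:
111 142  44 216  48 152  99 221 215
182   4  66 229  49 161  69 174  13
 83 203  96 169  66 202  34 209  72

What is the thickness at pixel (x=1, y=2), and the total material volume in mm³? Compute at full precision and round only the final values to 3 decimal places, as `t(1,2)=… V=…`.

t(1,2)=2.397 V=82.263

span = t_max - t_min = 2.87 - 0.55 = 2.320
L(1,2) = 203, L_eff = 1 - 203/255 = 0.203922 (inverted)
t(1,2) = 2.87 - 2.320·0.203922 = 2.397
Σt over all 3·9 pixels = 1151003/25500 ≈ 45.1373725
V = pitch²·Σt = 1.35²·1151003/25500 = 82.263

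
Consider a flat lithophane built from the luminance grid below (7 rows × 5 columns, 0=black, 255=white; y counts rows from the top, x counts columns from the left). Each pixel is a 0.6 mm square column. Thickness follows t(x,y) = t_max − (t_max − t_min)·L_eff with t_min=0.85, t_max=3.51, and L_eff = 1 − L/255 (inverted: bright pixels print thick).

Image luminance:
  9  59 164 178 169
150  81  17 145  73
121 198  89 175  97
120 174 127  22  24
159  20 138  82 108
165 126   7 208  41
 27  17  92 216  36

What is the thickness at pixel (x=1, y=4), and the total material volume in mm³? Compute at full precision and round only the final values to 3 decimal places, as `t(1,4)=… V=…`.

t(1,4)=1.059 V=24.357

span = t_max - t_min = 3.51 - 0.85 = 2.660
L(1,4) = 20, L_eff = 1 - 20/255 = 0.921569 (inverted)
t(1,4) = 3.51 - 2.660·0.921569 = 1.059
Σt over all 7·5 pixels = 1725269/25500 ≈ 67.6576078
V = pitch²·Σt = 0.6²·1725269/25500 = 24.357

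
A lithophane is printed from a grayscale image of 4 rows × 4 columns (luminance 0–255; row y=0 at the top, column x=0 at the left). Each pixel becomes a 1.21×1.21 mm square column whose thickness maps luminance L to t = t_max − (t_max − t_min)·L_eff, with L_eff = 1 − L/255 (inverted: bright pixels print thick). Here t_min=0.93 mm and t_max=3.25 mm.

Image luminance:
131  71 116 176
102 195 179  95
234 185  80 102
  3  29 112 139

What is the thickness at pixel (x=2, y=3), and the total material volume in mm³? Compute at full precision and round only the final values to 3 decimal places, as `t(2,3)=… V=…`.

t(2,3)=1.949 V=47.747

span = t_max - t_min = 3.25 - 0.93 = 2.320
L(2,3) = 112, L_eff = 1 - 112/255 = 0.560784 (inverted)
t(2,3) = 3.25 - 2.320·0.560784 = 1.949
Σt over all 4·4 pixels = 207902/6375 ≈ 32.6120784
V = pitch²·Σt = 1.21²·207902/6375 = 47.747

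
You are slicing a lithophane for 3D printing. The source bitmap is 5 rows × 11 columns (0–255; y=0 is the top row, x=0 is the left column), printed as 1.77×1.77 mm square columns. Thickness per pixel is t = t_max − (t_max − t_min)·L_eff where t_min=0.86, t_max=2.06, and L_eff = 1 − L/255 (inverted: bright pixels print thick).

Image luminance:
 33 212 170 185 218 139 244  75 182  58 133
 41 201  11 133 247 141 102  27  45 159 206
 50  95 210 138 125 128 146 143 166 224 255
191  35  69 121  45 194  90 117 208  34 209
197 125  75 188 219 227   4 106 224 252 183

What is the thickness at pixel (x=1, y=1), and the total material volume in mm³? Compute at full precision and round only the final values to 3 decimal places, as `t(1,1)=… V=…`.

t(1,1)=1.806 V=262.519

span = t_max - t_min = 2.06 - 0.86 = 1.200
L(1,1) = 201, L_eff = 1 - 201/255 = 0.211765 (inverted)
t(1,1) = 2.06 - 1.200·0.211765 = 1.806
Σt over all 5·11 pixels = 2849/34 ≈ 83.7941176
V = pitch²·Σt = 1.77²·2849/34 = 262.519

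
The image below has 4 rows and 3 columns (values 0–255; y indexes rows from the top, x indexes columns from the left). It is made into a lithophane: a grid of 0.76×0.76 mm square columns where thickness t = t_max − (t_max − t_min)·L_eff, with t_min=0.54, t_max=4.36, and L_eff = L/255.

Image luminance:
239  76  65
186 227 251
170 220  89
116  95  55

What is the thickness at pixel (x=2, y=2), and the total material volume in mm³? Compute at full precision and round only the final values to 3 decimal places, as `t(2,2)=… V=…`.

t(2,2)=3.027 V=14.740

span = t_max - t_min = 4.36 - 0.54 = 3.820
L(2,2) = 89, L_eff = 89/255 = 0.349020
t(2,2) = 4.36 - 3.820·0.349020 = 3.027
Σt over all 4·3 pixels = 325381/12750 ≈ 25.5200784
V = pitch²·Σt = 0.76²·325381/12750 = 14.740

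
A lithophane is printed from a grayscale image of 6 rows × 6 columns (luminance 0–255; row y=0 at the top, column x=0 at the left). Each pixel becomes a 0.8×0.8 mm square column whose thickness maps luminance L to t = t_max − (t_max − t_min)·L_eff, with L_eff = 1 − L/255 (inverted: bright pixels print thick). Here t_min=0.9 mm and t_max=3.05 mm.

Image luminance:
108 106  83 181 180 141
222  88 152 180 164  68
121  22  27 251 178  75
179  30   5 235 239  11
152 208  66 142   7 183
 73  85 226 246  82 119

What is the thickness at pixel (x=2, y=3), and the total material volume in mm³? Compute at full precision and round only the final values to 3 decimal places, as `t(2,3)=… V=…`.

span = t_max - t_min = 3.05 - 0.9 = 2.150
L(2,3) = 5, L_eff = 1 - 5/255 = 0.980392 (inverted)
t(2,3) = 3.05 - 2.150·0.980392 = 0.942
Σt over all 6·6 pixels = 24303/340 ≈ 71.4794118
V = pitch²·Σt = 0.8²·24303/340 = 45.747

t(2,3)=0.942 V=45.747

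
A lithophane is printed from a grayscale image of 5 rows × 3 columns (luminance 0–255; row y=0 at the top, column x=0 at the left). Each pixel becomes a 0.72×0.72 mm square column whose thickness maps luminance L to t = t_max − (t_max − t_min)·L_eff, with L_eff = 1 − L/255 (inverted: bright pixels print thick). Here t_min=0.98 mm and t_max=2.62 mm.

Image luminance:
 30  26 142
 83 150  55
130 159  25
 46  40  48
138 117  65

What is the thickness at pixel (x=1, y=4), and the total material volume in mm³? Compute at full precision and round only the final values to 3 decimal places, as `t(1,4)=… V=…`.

span = t_max - t_min = 2.62 - 0.98 = 1.640
L(1,4) = 117, L_eff = 1 - 117/255 = 0.541176 (inverted)
t(1,4) = 2.62 - 1.640·0.541176 = 1.732
Σt over all 5·3 pixels = 96751/4250 ≈ 22.7649412
V = pitch²·Σt = 0.72²·96751/4250 = 11.801

t(1,4)=1.732 V=11.801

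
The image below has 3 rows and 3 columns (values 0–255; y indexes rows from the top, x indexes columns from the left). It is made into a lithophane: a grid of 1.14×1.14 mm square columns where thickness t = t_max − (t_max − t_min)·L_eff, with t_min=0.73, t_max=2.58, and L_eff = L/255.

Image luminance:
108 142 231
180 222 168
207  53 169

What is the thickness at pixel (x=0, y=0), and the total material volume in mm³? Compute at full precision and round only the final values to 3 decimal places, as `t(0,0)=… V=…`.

span = t_max - t_min = 2.58 - 0.73 = 1.850
L(0,0) = 108, L_eff = 108/255 = 0.423529
t(0,0) = 2.58 - 1.850·0.423529 = 1.796
Σt over all 3·3 pixels = 31831/2550 ≈ 12.4827451
V = pitch²·Σt = 1.14²·31831/2550 = 16.223

t(0,0)=1.796 V=16.223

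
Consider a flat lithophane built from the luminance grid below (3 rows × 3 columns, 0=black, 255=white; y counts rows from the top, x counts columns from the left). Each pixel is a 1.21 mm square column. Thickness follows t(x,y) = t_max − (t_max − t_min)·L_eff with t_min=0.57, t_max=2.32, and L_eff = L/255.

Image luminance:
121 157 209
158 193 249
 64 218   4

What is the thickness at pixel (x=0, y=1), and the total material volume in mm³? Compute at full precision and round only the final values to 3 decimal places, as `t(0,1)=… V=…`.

t(0,1)=1.236 V=16.775

span = t_max - t_min = 2.32 - 0.57 = 1.750
L(0,1) = 158, L_eff = 158/255 = 0.619608
t(0,1) = 2.32 - 1.750·0.619608 = 1.236
Σt over all 3·3 pixels = 58433/5100 ≈ 11.4574510
V = pitch²·Σt = 1.21²·58433/5100 = 16.775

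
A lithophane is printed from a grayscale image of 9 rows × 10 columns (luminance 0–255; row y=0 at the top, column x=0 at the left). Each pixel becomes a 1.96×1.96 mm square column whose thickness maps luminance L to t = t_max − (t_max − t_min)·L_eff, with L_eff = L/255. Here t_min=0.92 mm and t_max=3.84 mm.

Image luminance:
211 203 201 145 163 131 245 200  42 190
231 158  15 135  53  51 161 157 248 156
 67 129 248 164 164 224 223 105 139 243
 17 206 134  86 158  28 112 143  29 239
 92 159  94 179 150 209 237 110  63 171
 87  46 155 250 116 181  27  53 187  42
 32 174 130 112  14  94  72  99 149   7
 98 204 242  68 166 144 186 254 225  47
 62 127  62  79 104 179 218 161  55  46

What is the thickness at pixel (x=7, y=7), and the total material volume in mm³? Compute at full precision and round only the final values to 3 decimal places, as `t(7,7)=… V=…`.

span = t_max - t_min = 3.84 - 0.92 = 2.920
L(7,7) = 254, L_eff = 254/255 = 0.996078
t(7,7) = 3.84 - 2.920·0.996078 = 0.931
Σt over all 9·10 pixels = 77332/375 ≈ 206.2186667
V = pitch²·Σt = 1.96²·77332/375 = 792.210

t(7,7)=0.931 V=792.210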